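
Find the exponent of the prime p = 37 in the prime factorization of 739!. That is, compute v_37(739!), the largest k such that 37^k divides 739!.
v_37(739!) = 19

Legendre's formula: v_p(n!) = Σ_{k ≥ 1} ⌊n / p^k⌋. For p = 37, n = 739, the terms are:
  ⌊739/37^1⌋ = ⌊739/37⌋ = 19
(the next term ⌊739/37^2⌋ = 0, terminating the sum). Summing: v_37(739!) = 19 = 19.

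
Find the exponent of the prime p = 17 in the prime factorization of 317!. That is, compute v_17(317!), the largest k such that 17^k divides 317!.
v_17(317!) = 19

Legendre's formula: v_p(n!) = Σ_{k ≥ 1} ⌊n / p^k⌋. For p = 17, n = 317, the terms are:
  ⌊317/17^1⌋ = ⌊317/17⌋ = 18
  ⌊317/17^2⌋ = ⌊317/289⌋ = 1
(the next term ⌊317/17^3⌋ = 0, terminating the sum). Summing: v_17(317!) = 18 + 1 = 19.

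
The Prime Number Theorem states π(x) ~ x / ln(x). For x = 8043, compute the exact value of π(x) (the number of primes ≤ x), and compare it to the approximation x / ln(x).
π(8043) = 1011;  x/ln(x) ≈ 894.41;  relative error ≈ 11.53%.

Directly count primes up to 8043: π(8043) = 1011. The PNT approximation gives 8043/ln(8043) ≈ 8043/8.99256 ≈ 894.41. Relative error (π(x) − x/ln(x)) / π(x) ≈ 11.53%; the approximation is known to undercount slightly (Li(x) is a better estimate).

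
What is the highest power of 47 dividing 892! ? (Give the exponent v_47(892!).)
v_47(892!) = 18

Legendre's formula: v_p(n!) = Σ_{k ≥ 1} ⌊n / p^k⌋. For p = 47, n = 892, the terms are:
  ⌊892/47^1⌋ = ⌊892/47⌋ = 18
(the next term ⌊892/47^2⌋ = 0, terminating the sum). Summing: v_47(892!) = 18 = 18.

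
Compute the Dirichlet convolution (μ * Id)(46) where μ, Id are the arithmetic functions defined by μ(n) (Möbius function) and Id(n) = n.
(μ * Id)(46) = 22

Divisors of 46: [1, 2, 23, 46]. For each d | 46:
  d = 1: μ(1) · Id(46/1) = 1 · 46 = 46
  d = 2: μ(2) · Id(46/2) = -1 · 23 = -23
  d = 23: μ(23) · Id(46/23) = -1 · 2 = -2
  d = 46: μ(46) · Id(46/46) = 1 · 1 = 1
Summing: (μ * Id)(46) = 46 + -23 + -2 + 1 = 22.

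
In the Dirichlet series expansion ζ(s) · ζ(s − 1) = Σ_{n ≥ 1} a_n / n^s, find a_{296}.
σ(296) = 570

In the product (Σ m^0/m^s)(Σ k / k^s) = Σ (Σ_{d | n} d) / n^s, the coefficient of 1/n^s is σ(n) = Σ_{d | n} d. For n = 296, divisors are [1, 2, 4, 8, 37, 74, 148, 296]; summing: σ(296) = 570.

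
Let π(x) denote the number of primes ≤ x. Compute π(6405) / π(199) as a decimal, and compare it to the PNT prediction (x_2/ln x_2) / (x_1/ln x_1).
π(6405)/π(199) = 834/46 ≈ 18.1304;  PNT prediction ≈ 19.4379.

π(199) = 46 and π(6405) = 834, so π(6405)/π(199) ≈ 18.1304. The PNT-predicted ratio is (6405/ln(6405)) / (199/ln(199)) ≈ 19.4379. The two agree to within a few percent, as expected.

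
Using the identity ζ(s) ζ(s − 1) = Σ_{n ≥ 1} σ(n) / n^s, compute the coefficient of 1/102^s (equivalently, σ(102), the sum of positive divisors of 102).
σ(102) = 216

In the product (Σ m^0/m^s)(Σ k / k^s) = Σ (Σ_{d | n} d) / n^s, the coefficient of 1/n^s is σ(n) = Σ_{d | n} d. For n = 102, divisors are [1, 2, 3, 6, 17, 34, 51, 102]; summing: σ(102) = 216.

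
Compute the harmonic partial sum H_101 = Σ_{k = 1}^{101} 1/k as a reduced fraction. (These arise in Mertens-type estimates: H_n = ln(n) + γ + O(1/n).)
H_101 = 1463919079240743966268954674710929768361083/281670315928038407744716588098661706369472

Direct summation: H_101 = 1 + 1/2 + ... + 1/101. The least common denominator is lcm(1, ..., 101) = 7041757898200960193617914702466542659236800; over this denominator the numerator is 7041757898200960193617914702466542659236800 + 3520878949100480096808957351233271329618400 + 2347252632733653397872638234155514219745600 + 1760439474550240048404478675616635664809200 + 1408351579640192038723582940493308531847360 + 1173626316366826698936319117077757109872800 + 1005965414028708599088273528923791808462400 + 880219737275120024202239337808317832404600 + 782417544244551132624212744718504739915200 + 704175789820096019361791470246654265923680 + 640159808927360017601628609315140241748800 + 586813158183413349468159558538878554936400 + 541673684476996937970608823266657127633600 + 502982707014354299544136764461895904231200 + 469450526546730679574527646831102843949120 + 440109868637560012101119668904158916202300 + 414221052835350599624583217792149568190400 + 391208772122275566312106372359252369957600 + 370618836747418957558837615919291718907200 + 352087894910048009680895735123327132961840 + 335321804676236199696091176307930602820800 + 320079904463680008800814304657570120874400 + 306163386878302617113822378368110550401600 + 293406579091706674734079779269439277468200 + 281670315928038407744716588098661706369472 + 270836842238498468985304411633328563816800 + 260805848081517044208070914906168246638400 + 251491353507177149772068382230947952115600 + 242819237868998627366134989740225608939200 + 234725263273365339787263823415551421974560 + 227153480587127748181223054918275569652800 + 220054934318780006050559834452079458101150 + 213386602975786672533876203105046747249600 + 207110526417675299812291608896074784095200 + 201193082805741719817654705784758361692480 + 195604386061137783156053186179626184978800 + 190317781032458383611294991958555207006400 + 185309418373709478779418807959645859453600 + 180557894825665645990202941088885709211200 + 176043947455024004840447867561663566480920 + 171750192639047809600436943962598601444800 + 167660902338118099848045588153965301410400 + 163761811586068841712044527964338201377600 + 160039952231840004400407152328785060437200 + 156483508848910226524842548943700947983040 + 153081693439151308556911189184055275200800 + 149824636131935323268466270265245588494400 + 146703289545853337367039889634719638734100 + 143709344861244085584039075560541686923200 + 140835157964019203872358294049330853184736 + 138073684278450199874861072597383189396800 + 135418421119249234492652205816664281908400 + 132863356569829437615432352876727219985600 + 130402924040758522104035457453084123319200 + 128031961785472003520325721863028048349760 + 125745676753588574886034191115473976057800 + 123539612249139652519612538639763906302400 + 121409618934499313683067494870112804469600 + 119351828783067121925727367838415977275200 + 117362631636682669893631911707775710987280 + 115438654068868199895375650860107256708800 + 113576740293563874090611527459137784826400 + 111773934892078733232030392102643534273600 + 110027467159390003025279917226039729050575 + 108334736895399387594121764653331425526720 + 106693301487893336266938101552523373624800 + 105100864152253137218177831380097651630400 + 103555263208837649906145804448037392047600 + 102054462292767539037940792789370183467200 + 100596541402870859908827352892379180846240 + 99179688707055777374900207076993558580800 + 97802193030568891578026593089813092489400 + 96462436961656988953670064417349899441600 + 95158890516229191805647495979277603503200 + 93890105309346135914905529366220568789824 + 92654709186854739389709403979822929726800 + 91451401275337145371661229902162891678400 + 90278947412832822995101470544442854605600 + 89136175926594432830606515221095476699200 + 88021973727512002420223933780831783240460 + 86935282693839014736023638302056082212800 + 85875096319523904800218471981299300722400 + 84840456604830845706239936174295694689600 + 83830451169059049924022794076982650705200 + 82844210567070119924916643558429913638080 + 81880905793034420856022263982169100688800 + 80939745956332875788711663246741869646400 + 80019976115920002200203576164392530218600 + 79120875260684945995706906769286996171200 + 78241754424455113262421274471850473991520 + 77381954925285276852944117609522446804800 + 76540846719575654278455594592027637600400 + 75717826862375916060407684972758523217600 + 74912318065967661634233135132622794247200 + 74123767349483791511767523183858343781440 + 73351644772926668683519944817359819367050 + 72595442249494434985751697963572604734400 + 71854672430622042792019537780270843461600 + 71128867658595557511292067701682249083200 + 70417578982009601936179147024665426592368 + 69720375229712477164533808935312303556800 = 36597976981018599156723866867773244209027075, so H_101 = 36597976981018599156723866867773244209027075/7041757898200960193617914702466542659236800; reducing by gcd(36597976981018599156723866867773244209027075, 7041757898200960193617914702466542659236800) = 25 gives 1463919079240743966268954674710929768361083/281670315928038407744716588098661706369472 ≈ 5.19728. (The PNT-adjacent estimate ln(101) + γ ≈ 5.19234 matches within O(1/n).)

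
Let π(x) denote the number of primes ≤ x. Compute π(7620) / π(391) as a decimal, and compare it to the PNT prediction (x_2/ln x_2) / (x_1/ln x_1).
π(7620)/π(391) = 967/77 ≈ 12.5584;  PNT prediction ≈ 13.0134.

π(391) = 77 and π(7620) = 967, so π(7620)/π(391) ≈ 12.5584. The PNT-predicted ratio is (7620/ln(7620)) / (391/ln(391)) ≈ 13.0134. The two agree to within a few percent, as expected.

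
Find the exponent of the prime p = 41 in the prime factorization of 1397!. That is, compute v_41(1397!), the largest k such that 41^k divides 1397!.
v_41(1397!) = 34

Legendre's formula: v_p(n!) = Σ_{k ≥ 1} ⌊n / p^k⌋. For p = 41, n = 1397, the terms are:
  ⌊1397/41^1⌋ = ⌊1397/41⌋ = 34
(the next term ⌊1397/41^2⌋ = 0, terminating the sum). Summing: v_41(1397!) = 34 = 34.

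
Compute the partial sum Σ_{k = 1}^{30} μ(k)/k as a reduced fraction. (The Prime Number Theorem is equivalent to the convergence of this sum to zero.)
Σ μ(k)/k = -65721449/2156564410

Values of μ(k) for 1 ≤ k ≤ 30: μ(1) = 1, μ(2) = -1, μ(3) = -1, μ(5) = -1, μ(6) = 1, μ(7) = -1, μ(10) = 1, μ(11) = -1, μ(13) = -1, μ(14) = 1, μ(15) = 1, μ(17) = -1, μ(19) = -1, μ(21) = 1, μ(22) = 1, μ(23) = -1, μ(26) = 1, μ(29) = -1, μ(30) = -1, with μ = 0 on non-squarefree integers. Summing μ(k)/k for k where μ(k) ≠ 0 gives -65721449/2156564410 ≈ -0.0305. (PNT ⟺ this sum → 0 as n → ∞.)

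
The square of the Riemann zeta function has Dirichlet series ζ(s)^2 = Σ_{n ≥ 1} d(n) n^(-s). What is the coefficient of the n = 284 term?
d(284) = 6

ζ(s)^2 = (Σ 1/m^s)(Σ 1/k^s). The coefficient of 1/n^s in the product is the number of ordered pairs (m, k) with mk = n, which equals d(n). For n = 284, divisors are [1, 2, 4, 71, 142, 284], so d(284) = 6.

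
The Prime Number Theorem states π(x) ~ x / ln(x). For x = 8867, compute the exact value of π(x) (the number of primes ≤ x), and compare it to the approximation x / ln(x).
π(8867) = 1106;  x/ln(x) ≈ 975.46;  relative error ≈ 11.80%.

Directly count primes up to 8867: π(8867) = 1106. The PNT approximation gives 8867/ln(8867) ≈ 8867/9.09009 ≈ 975.46. Relative error (π(x) − x/ln(x)) / π(x) ≈ 11.80%; the approximation is known to undercount slightly (Li(x) is a better estimate).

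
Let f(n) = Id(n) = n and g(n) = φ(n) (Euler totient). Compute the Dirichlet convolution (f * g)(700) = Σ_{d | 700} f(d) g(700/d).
(Id * φ)(700) = 6760

Divisors of 700: [1, 2, 4, 5, 7, 10, 14, 20, 25, 28, 35, 50, 70, 100, 140, 175, 350, 700]. For each d | 700:
  d = 1: Id(1) · φ(700/1) = 1 · 240 = 240
  d = 2: Id(2) · φ(700/2) = 2 · 120 = 240
  d = 4: Id(4) · φ(700/4) = 4 · 120 = 480
  d = 5: Id(5) · φ(700/5) = 5 · 48 = 240
  d = 7: Id(7) · φ(700/7) = 7 · 40 = 280
  d = 10: Id(10) · φ(700/10) = 10 · 24 = 240
  d = 14: Id(14) · φ(700/14) = 14 · 20 = 280
  d = 20: Id(20) · φ(700/20) = 20 · 24 = 480
  d = 25: Id(25) · φ(700/25) = 25 · 12 = 300
  d = 28: Id(28) · φ(700/28) = 28 · 20 = 560
  d = 35: Id(35) · φ(700/35) = 35 · 8 = 280
  d = 50: Id(50) · φ(700/50) = 50 · 6 = 300
  d = 70: Id(70) · φ(700/70) = 70 · 4 = 280
  d = 100: Id(100) · φ(700/100) = 100 · 6 = 600
  d = 140: Id(140) · φ(700/140) = 140 · 4 = 560
  d = 175: Id(175) · φ(700/175) = 175 · 2 = 350
  d = 350: Id(350) · φ(700/350) = 350 · 1 = 350
  d = 700: Id(700) · φ(700/700) = 700 · 1 = 700
Summing: (Id * φ)(700) = 240 + 240 + 480 + 240 + 280 + 240 + 280 + 480 + 300 + 560 + 280 + 300 + 280 + 600 + 560 + 350 + 350 + 700 = 6760.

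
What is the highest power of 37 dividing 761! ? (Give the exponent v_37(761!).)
v_37(761!) = 20

Legendre's formula: v_p(n!) = Σ_{k ≥ 1} ⌊n / p^k⌋. For p = 37, n = 761, the terms are:
  ⌊761/37^1⌋ = ⌊761/37⌋ = 20
(the next term ⌊761/37^2⌋ = 0, terminating the sum). Summing: v_37(761!) = 20 = 20.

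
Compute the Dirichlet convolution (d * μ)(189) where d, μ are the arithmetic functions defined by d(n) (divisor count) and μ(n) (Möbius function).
(d * μ)(189) = 1

Divisors of 189: [1, 3, 7, 9, 21, 27, 63, 189]. For each d | 189:
  d = 1: d(1) · μ(189/1) = 1 · 0 = 0
  d = 3: d(3) · μ(189/3) = 2 · 0 = 0
  d = 7: d(7) · μ(189/7) = 2 · 0 = 0
  d = 9: d(9) · μ(189/9) = 3 · 1 = 3
  d = 21: d(21) · μ(189/21) = 4 · 0 = 0
  d = 27: d(27) · μ(189/27) = 4 · -1 = -4
  d = 63: d(63) · μ(189/63) = 6 · -1 = -6
  d = 189: d(189) · μ(189/189) = 8 · 1 = 8
Summing: (d * μ)(189) = 0 + 0 + 0 + 3 + 0 + -4 + -6 + 8 = 1.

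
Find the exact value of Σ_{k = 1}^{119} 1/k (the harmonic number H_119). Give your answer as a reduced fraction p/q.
H_119 = 93164933029543732588289222815367988877515840444049/17379782769567790172972927968296006432665936992320

Direct summation: H_119 = 1 + 1/2 + ... + 1/119. The least common denominator is lcm(1, ..., 119) = 955888052326228459513511038256280353796626534577600; over this denominator the numerator is 955888052326228459513511038256280353796626534577600 + 477944026163114229756755519128140176898313267288800 + 318629350775409486504503679418760117932208844859200 + 238972013081557114878377759564070088449156633644400 + 191177610465245691902702207651256070759325306915520 + 159314675387704743252251839709380058966104422429600 + 136555436046604065644787291179468621970946647796800 + 119486006540778557439188879782035044224578316822200 + 106209783591803162168167893139586705977402948286400 + 95588805232622845951351103825628035379662653457760 + 86898913847838950864864639841480032163329684961600 + 79657337693852371626125919854690029483052211214800 + 73529850178940650731808541404329257984355887275200 + 68277718023302032822393645589734310985473323898400 + 63725870155081897300900735883752023586441768971840 + 59743003270389278719594439891017522112289158411100 + 56228708960366379971383002250369432576272149092800 + 53104891795901581084083946569793352988701474143200 + 50309897490854129448079528329277913357717186030400 + 47794402616311422975675551912814017689831326728880 + 45518478682201355214929097059822873990315549265600 + 43449456923919475432432319920740016081664842480800 + 41560350101140367804935262532881754512896805851200 + 39828668846926185813062959927345014741526105607400 + 38235522093049138380540441530251214151865061383104 + 36764925089470325365904270702164628992177943637600 + 35403261197267720722722631046528901992467649428800 + 34138859011651016411196822794867155492736661949200 + 32961656976766498603914173732975184613676777054400 + 31862935077540948650450367941876011793220884485920 + 30835098462136401919790678653428398509568597889600 + 29871501635194639359797219945508761056144579205550 + 28966304615946316954954879947160010721109894987200 + 28114354480183189985691501125184716288136074546400 + 27311087209320813128957458235893724394189329559360 + 26552445897950790542041973284896676494350737071600 + 25834812225033201608473271304223793345854771204800 + 25154948745427064724039764164638956678858593015200 + 24509950059646883577269513801443085994785295758400 + 23897201308155711487837775956407008844915663364440 + 23314342739664108768622220445275130580405525233600 + 22759239341100677607464548529911436995157774632800 + 22229954705261126965430489261773961716200617083200 + 21724728461959737716216159960370008040832421240400 + 21241956718360632433633578627917341195480589657280 + 20780175050570183902467631266440877256448402925600 + 20338043666515499138585341239495326676523968820800 + 19914334423463092906531479963672507370763052803700 + 19507919435229152234969613025638374567278092542400 + 19117761046524569190270220765125607075932530691552 + 18742902986788793323794334083456477525424049697600 + 18382462544735162682952135351082314496088971818800 + 18035623628796763387047378080307176486728802539200 + 17701630598633860361361315523264450996233824714400 + 17379782769567790172972927968296006432665936992320 + 17069429505825508205598411397433577746368330974600 + 16769965830284709816026509443092637785905728676800 + 16480828488383249301957086866487592306838388527200 + 16201492412308956940906966750106446674519093806400 + 15931467538770474325225183970938005896610442242960 + 15670295939774237041205098987807874652403713681600 + 15417549231068200959895339326714199254784298944800 + 15172826227400451738309699019940957996771849755200 + 14935750817597319679898609972754380528072289602775 + 14705970035788130146361708280865851596871177455040 + 14483152307973158477477439973580005360554947493600 + 14266985855615350141992702063526572444725769172800 + 14057177240091594992845750562592358144068037273200 + 13853450033713455934978420844293918170965601950400 + 13655543604660406564478729117946862197094664779680 + 13463212004594767035401563919102540194318683585600 + 13276222948975395271020986642448338247175368535800 + 13094356881181211774157685455565484298583925131200 + 12917406112516600804236635652111896672927385602400 + 12745174031016379460180147176750404717288353794368 + 12577474372713532362019882082319478339429296507600 + 12414130549691278694980662834497147451904240708800 + 12254975029823441788634756900721542997392647879200 + 12099848763623145057133051117168105744261095374400 + 11948600654077855743918887978203504422457831682220 + 11801087065755906907574210348842967330822549809600 + 11657171369832054384311110222637565290202762616800 + 11516723522002752524259169135617835587911163067200 + 11379619670550338803732274264955718497578887316400 + 11245741792073275994276600450073886515254429818560 + 11114977352630563482715244630886980858100308541600 + 10987218992255499534638057910991728204558925684800 + 10862364230979868858108079980185004020416210620200 + 10740315194676724264196753238834610716816028478400 + 10620978359180316216816789313958670597740294828640 + 10504264311277235818829791629189893997765126753600 + 10390087525285091951233815633220438628224201462800 + 10278366154045467306596892884476132836522865963200 + 10169021833257749569292670619747663338261984410400 + 10061979498170825889615905665855582671543437206080 + 9957167211731546453265739981836253685381526401850 + 9854516003363179994984649878930725296872438500800 + 9753959717614576117484806512819187283639046271200 + 9655434871982105651651626649053336907036631662400 + 9558880523262284595135110382562803537966265345776 + 9464238141843846133797138992636439146501252817600 + 9371451493394396661897167041728238762712024848800 + 9280466527439111257412728526760003434918704219200 + 9191231272367581341476067675541157248044485909400 + 9103695736440271042985819411964574798063109853120 + 9017811814398381693523689040153588243364401269600 + 8933533199310546350593561105198881811183425556800 + 8850815299316930180680657761632225498116912357200 + 8769615158956224399206523286754865631161711326400 + 8689891384783895086486463984148003216332968496160 + 8611604075011067202824423768074597781951590401600 + 8534714752912754102799205698716788873184165487300 + 8459186303771933270031071135011330564571916235200 + 8384982915142354908013254721546318892952864338400 + 8312070020228073560987052506576350902579361170240 + 8240414244191624650978543433243796153419194263600 + 8169983353215627859089837933814361998261765252800 + 8100746206154478470453483375053223337259546903200 + 8032672708623768567340428892909918939467449870400 = 5124071316624905292355907254845239388263371224422695, so H_119 = 5124071316624905292355907254845239388263371224422695/955888052326228459513511038256280353796626534577600; reducing by gcd(5124071316624905292355907254845239388263371224422695, 955888052326228459513511038256280353796626534577600) = 55 gives 93164933029543732588289222815367988877515840444049/17379782769567790172972927968296006432665936992320 ≈ 5.36053. (The PNT-adjacent estimate ln(119) + γ ≈ 5.35634 matches within O(1/n).)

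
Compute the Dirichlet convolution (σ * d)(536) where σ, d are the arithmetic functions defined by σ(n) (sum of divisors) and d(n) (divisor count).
(σ * d)(536) = 2940

Divisors of 536: [1, 2, 4, 8, 67, 134, 268, 536]. For each d | 536:
  d = 1: σ(1) · d(536/1) = 1 · 8 = 8
  d = 2: σ(2) · d(536/2) = 3 · 6 = 18
  d = 4: σ(4) · d(536/4) = 7 · 4 = 28
  d = 8: σ(8) · d(536/8) = 15 · 2 = 30
  d = 67: σ(67) · d(536/67) = 68 · 4 = 272
  d = 134: σ(134) · d(536/134) = 204 · 3 = 612
  d = 268: σ(268) · d(536/268) = 476 · 2 = 952
  d = 536: σ(536) · d(536/536) = 1020 · 1 = 1020
Summing: (σ * d)(536) = 8 + 18 + 28 + 30 + 272 + 612 + 952 + 1020 = 2940.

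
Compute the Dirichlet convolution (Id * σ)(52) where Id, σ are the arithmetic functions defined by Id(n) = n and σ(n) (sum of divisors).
(Id * σ)(52) = 459

Divisors of 52: [1, 2, 4, 13, 26, 52]. For each d | 52:
  d = 1: Id(1) · σ(52/1) = 1 · 98 = 98
  d = 2: Id(2) · σ(52/2) = 2 · 42 = 84
  d = 4: Id(4) · σ(52/4) = 4 · 14 = 56
  d = 13: Id(13) · σ(52/13) = 13 · 7 = 91
  d = 26: Id(26) · σ(52/26) = 26 · 3 = 78
  d = 52: Id(52) · σ(52/52) = 52 · 1 = 52
Summing: (Id * σ)(52) = 98 + 84 + 56 + 91 + 78 + 52 = 459.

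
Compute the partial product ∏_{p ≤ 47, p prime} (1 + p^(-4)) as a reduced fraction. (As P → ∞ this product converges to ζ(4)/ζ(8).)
∏ = 47811026860845170938198805915402199301066734558460286583378224128/44354583229145063659978971326989541656878007876738536067589135625

The primes p ≤ 47 are [2, 3, 5, 7, 11, 13, 17, 19, 23, 29, 31, 37, 41, 43, 47]. For each, (1 + 1/p^4) = (p^4 + 1)/p^4. Multiplying these fractions over p ∈ [2, 3, 5, 7, 11, 13, 17, 19, 23, 29, 31, 37, 41, 43, 47] gives 47811026860845170938198805915402199301066734558460286583378224128/44354583229145063659978971326989541656878007876738536067589135625. (In the limit P → ∞ this tends to ζ(4)/ζ(8).)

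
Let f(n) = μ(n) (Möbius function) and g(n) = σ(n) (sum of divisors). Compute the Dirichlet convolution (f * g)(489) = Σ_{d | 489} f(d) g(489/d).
(μ * σ)(489) = 489

Divisors of 489: [1, 3, 163, 489]. For each d | 489:
  d = 1: μ(1) · σ(489/1) = 1 · 656 = 656
  d = 3: μ(3) · σ(489/3) = -1 · 164 = -164
  d = 163: μ(163) · σ(489/163) = -1 · 4 = -4
  d = 489: μ(489) · σ(489/489) = 1 · 1 = 1
Summing: (μ * σ)(489) = 656 + -164 + -4 + 1 = 489.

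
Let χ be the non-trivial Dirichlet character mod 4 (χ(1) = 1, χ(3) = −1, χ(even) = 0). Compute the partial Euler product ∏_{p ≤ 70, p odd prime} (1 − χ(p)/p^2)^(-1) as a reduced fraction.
∏ = 186965264422467473784849459249589/204088016612535111254016000000000

The odd primes p ≤ 70 are [3, 5, 7, 11, 13, 17, 19, 23, 29, 31, 37, 41, 43, 47, 53, 59, 61, 67]. For each, χ(p) = 1 if p ≡ 1 mod 4, χ(p) = −1 if p ≡ 3 mod 4. Taking (1 − χ(p)/p^2)^(-1) = p^2/(p^2 − χ(p)): (1 − (-1)/3^2)^(-1) · (1 − (1)/5^2)^(-1) · (1 − (-1)/7^2)^(-1) · (1 − (-1)/11^2)^(-1) · (1 − (1)/13^2)^(-1) · (1 − (1)/17^2)^(-1) · (1 − (-1)/19^2)^(-1) · (1 − (-1)/23^2)^(-1) · (1 − (1)/29^2)^(-1) · (1 − (-1)/31^2)^(-1) · (1 − (1)/37^2)^(-1) · (1 − (1)/41^2)^(-1) · (1 − (-1)/43^2)^(-1) · (1 − (-1)/47^2)^(-1) · (1 − (1)/53^2)^(-1) · (1 − (-1)/59^2)^(-1) · (1 − (1)/61^2)^(-1) · (1 − (-1)/67^2)^(-1) = 186965264422467473784849459249589/204088016612535111254016000000000.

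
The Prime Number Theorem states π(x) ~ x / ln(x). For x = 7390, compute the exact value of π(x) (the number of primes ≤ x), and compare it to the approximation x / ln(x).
π(7390) = 938;  x/ln(x) ≈ 829.60;  relative error ≈ 11.56%.

Directly count primes up to 7390: π(7390) = 938. The PNT approximation gives 7390/ln(7390) ≈ 7390/8.90788 ≈ 829.60. Relative error (π(x) − x/ln(x)) / π(x) ≈ 11.56%; the approximation is known to undercount slightly (Li(x) is a better estimate).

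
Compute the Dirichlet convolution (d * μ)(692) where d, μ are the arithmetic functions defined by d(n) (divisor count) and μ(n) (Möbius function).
(d * μ)(692) = 1

Divisors of 692: [1, 2, 4, 173, 346, 692]. For each d | 692:
  d = 1: d(1) · μ(692/1) = 1 · 0 = 0
  d = 2: d(2) · μ(692/2) = 2 · 1 = 2
  d = 4: d(4) · μ(692/4) = 3 · -1 = -3
  d = 173: d(173) · μ(692/173) = 2 · 0 = 0
  d = 346: d(346) · μ(692/346) = 4 · -1 = -4
  d = 692: d(692) · μ(692/692) = 6 · 1 = 6
Summing: (d * μ)(692) = 0 + 2 + -3 + 0 + -4 + 6 = 1.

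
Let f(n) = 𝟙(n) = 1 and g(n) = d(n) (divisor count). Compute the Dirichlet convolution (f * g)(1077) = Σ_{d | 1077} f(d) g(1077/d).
(𝟙 * d)(1077) = 9

Divisors of 1077: [1, 3, 359, 1077]. For each d | 1077:
  d = 1: 𝟙(1) · d(1077/1) = 1 · 4 = 4
  d = 3: 𝟙(3) · d(1077/3) = 1 · 2 = 2
  d = 359: 𝟙(359) · d(1077/359) = 1 · 2 = 2
  d = 1077: 𝟙(1077) · d(1077/1077) = 1 · 1 = 1
Summing: (𝟙 * d)(1077) = 4 + 2 + 2 + 1 = 9.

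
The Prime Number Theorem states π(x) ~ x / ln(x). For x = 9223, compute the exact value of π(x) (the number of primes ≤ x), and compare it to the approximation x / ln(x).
π(9223) = 1143;  x/ln(x) ≈ 1010.25;  relative error ≈ 11.61%.

Directly count primes up to 9223: π(9223) = 1143. The PNT approximation gives 9223/ln(9223) ≈ 9223/9.12946 ≈ 1010.25. Relative error (π(x) − x/ln(x)) / π(x) ≈ 11.61%; the approximation is known to undercount slightly (Li(x) is a better estimate).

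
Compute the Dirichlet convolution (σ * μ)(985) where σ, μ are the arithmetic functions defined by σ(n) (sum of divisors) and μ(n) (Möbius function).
(σ * μ)(985) = 985

Divisors of 985: [1, 5, 197, 985]. For each d | 985:
  d = 1: σ(1) · μ(985/1) = 1 · 1 = 1
  d = 5: σ(5) · μ(985/5) = 6 · -1 = -6
  d = 197: σ(197) · μ(985/197) = 198 · -1 = -198
  d = 985: σ(985) · μ(985/985) = 1188 · 1 = 1188
Summing: (σ * μ)(985) = 1 + -6 + -198 + 1188 = 985.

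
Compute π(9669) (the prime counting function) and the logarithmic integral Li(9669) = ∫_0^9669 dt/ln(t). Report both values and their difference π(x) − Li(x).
π(9669) = 1193;  Li(9669) ≈ 1210.13;  π(x) − Li(x) ≈ -17.13.

Direct count of primes ≤ 9669 gives π(9669) = 1193. Numerical evaluation of the logarithmic integral gives Li(9669) ≈ 1210.13. The difference π(x) − Li(x) ≈ -17.13 is typically negative for small/moderate x (Li(x) overestimates), though Littlewood's theorem shows this sign changes infinitely often.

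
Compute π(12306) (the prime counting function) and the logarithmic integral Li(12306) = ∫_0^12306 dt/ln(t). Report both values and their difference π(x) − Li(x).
π(12306) = 1471;  Li(12306) ≈ 1493.63;  π(x) − Li(x) ≈ -22.63.

Direct count of primes ≤ 12306 gives π(12306) = 1471. Numerical evaluation of the logarithmic integral gives Li(12306) ≈ 1493.63. The difference π(x) − Li(x) ≈ -22.63 is typically negative for small/moderate x (Li(x) overestimates), though Littlewood's theorem shows this sign changes infinitely often.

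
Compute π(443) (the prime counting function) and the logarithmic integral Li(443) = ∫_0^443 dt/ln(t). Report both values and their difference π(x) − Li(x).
π(443) = 86;  Li(443) ≈ 92.53;  π(x) − Li(x) ≈ -6.53.

Direct count of primes ≤ 443 gives π(443) = 86. Numerical evaluation of the logarithmic integral gives Li(443) ≈ 92.53. The difference π(x) − Li(x) ≈ -6.53 is typically negative for small/moderate x (Li(x) overestimates), though Littlewood's theorem shows this sign changes infinitely often.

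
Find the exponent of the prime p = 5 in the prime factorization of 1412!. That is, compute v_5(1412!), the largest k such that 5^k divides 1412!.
v_5(1412!) = 351

Legendre's formula: v_p(n!) = Σ_{k ≥ 1} ⌊n / p^k⌋. For p = 5, n = 1412, the terms are:
  ⌊1412/5^1⌋ = ⌊1412/5⌋ = 282
  ⌊1412/5^2⌋ = ⌊1412/25⌋ = 56
  ⌊1412/5^3⌋ = ⌊1412/125⌋ = 11
  ⌊1412/5^4⌋ = ⌊1412/625⌋ = 2
(the next term ⌊1412/5^5⌋ = 0, terminating the sum). Summing: v_5(1412!) = 282 + 56 + 11 + 2 = 351.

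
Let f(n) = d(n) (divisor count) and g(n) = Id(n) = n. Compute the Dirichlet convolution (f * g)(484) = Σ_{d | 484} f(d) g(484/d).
(d * Id)(484) = 1606

Divisors of 484: [1, 2, 4, 11, 22, 44, 121, 242, 484]. For each d | 484:
  d = 1: d(1) · Id(484/1) = 1 · 484 = 484
  d = 2: d(2) · Id(484/2) = 2 · 242 = 484
  d = 4: d(4) · Id(484/4) = 3 · 121 = 363
  d = 11: d(11) · Id(484/11) = 2 · 44 = 88
  d = 22: d(22) · Id(484/22) = 4 · 22 = 88
  d = 44: d(44) · Id(484/44) = 6 · 11 = 66
  d = 121: d(121) · Id(484/121) = 3 · 4 = 12
  d = 242: d(242) · Id(484/242) = 6 · 2 = 12
  d = 484: d(484) · Id(484/484) = 9 · 1 = 9
Summing: (d * Id)(484) = 484 + 484 + 363 + 88 + 88 + 66 + 12 + 12 + 9 = 1606.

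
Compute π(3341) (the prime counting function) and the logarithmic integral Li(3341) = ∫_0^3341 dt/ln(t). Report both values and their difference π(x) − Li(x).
π(3341) = 470;  Li(3341) ≈ 485.06;  π(x) − Li(x) ≈ -15.06.

Direct count of primes ≤ 3341 gives π(3341) = 470. Numerical evaluation of the logarithmic integral gives Li(3341) ≈ 485.06. The difference π(x) − Li(x) ≈ -15.06 is typically negative for small/moderate x (Li(x) overestimates), though Littlewood's theorem shows this sign changes infinitely often.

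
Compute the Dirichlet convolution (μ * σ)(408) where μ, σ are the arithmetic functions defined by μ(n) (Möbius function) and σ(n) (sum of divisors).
(μ * σ)(408) = 408

Divisors of 408: [1, 2, 3, 4, 6, 8, 12, 17, 24, 34, 51, 68, 102, 136, 204, 408]. For each d | 408:
  d = 1: μ(1) · σ(408/1) = 1 · 1080 = 1080
  d = 2: μ(2) · σ(408/2) = -1 · 504 = -504
  d = 3: μ(3) · σ(408/3) = -1 · 270 = -270
  d = 4: μ(4) · σ(408/4) = 0 · 216 = 0
  d = 6: μ(6) · σ(408/6) = 1 · 126 = 126
  d = 8: μ(8) · σ(408/8) = 0 · 72 = 0
  d = 12: μ(12) · σ(408/12) = 0 · 54 = 0
  d = 17: μ(17) · σ(408/17) = -1 · 60 = -60
  d = 24: μ(24) · σ(408/24) = 0 · 18 = 0
  d = 34: μ(34) · σ(408/34) = 1 · 28 = 28
  d = 51: μ(51) · σ(408/51) = 1 · 15 = 15
  d = 68: μ(68) · σ(408/68) = 0 · 12 = 0
  d = 102: μ(102) · σ(408/102) = -1 · 7 = -7
  d = 136: μ(136) · σ(408/136) = 0 · 4 = 0
  d = 204: μ(204) · σ(408/204) = 0 · 3 = 0
  d = 408: μ(408) · σ(408/408) = 0 · 1 = 0
Summing: (μ * σ)(408) = 1080 + -504 + -270 + 0 + 126 + 0 + 0 + -60 + 0 + 28 + 15 + 0 + -7 + 0 + 0 + 0 = 408.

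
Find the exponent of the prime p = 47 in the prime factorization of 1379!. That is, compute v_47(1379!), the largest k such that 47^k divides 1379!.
v_47(1379!) = 29

Legendre's formula: v_p(n!) = Σ_{k ≥ 1} ⌊n / p^k⌋. For p = 47, n = 1379, the terms are:
  ⌊1379/47^1⌋ = ⌊1379/47⌋ = 29
(the next term ⌊1379/47^2⌋ = 0, terminating the sum). Summing: v_47(1379!) = 29 = 29.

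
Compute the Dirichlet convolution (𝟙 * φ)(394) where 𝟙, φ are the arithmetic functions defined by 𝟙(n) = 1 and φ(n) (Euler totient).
(𝟙 * φ)(394) = 394

Divisors of 394: [1, 2, 197, 394]. For each d | 394:
  d = 1: 𝟙(1) · φ(394/1) = 1 · 196 = 196
  d = 2: 𝟙(2) · φ(394/2) = 1 · 196 = 196
  d = 197: 𝟙(197) · φ(394/197) = 1 · 1 = 1
  d = 394: 𝟙(394) · φ(394/394) = 1 · 1 = 1
Summing: (𝟙 * φ)(394) = 196 + 196 + 1 + 1 = 394.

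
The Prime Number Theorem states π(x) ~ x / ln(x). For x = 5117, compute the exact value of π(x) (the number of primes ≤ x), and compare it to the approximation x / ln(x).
π(5117) = 684;  x/ln(x) ≈ 599.16;  relative error ≈ 12.40%.

Directly count primes up to 5117: π(5117) = 684. The PNT approximation gives 5117/ln(5117) ≈ 5117/8.54032 ≈ 599.16. Relative error (π(x) − x/ln(x)) / π(x) ≈ 12.40%; the approximation is known to undercount slightly (Li(x) is a better estimate).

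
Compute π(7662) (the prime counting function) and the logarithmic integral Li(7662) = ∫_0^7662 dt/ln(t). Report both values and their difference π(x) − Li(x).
π(7662) = 971;  Li(7662) ≈ 988.72;  π(x) − Li(x) ≈ -17.72.

Direct count of primes ≤ 7662 gives π(7662) = 971. Numerical evaluation of the logarithmic integral gives Li(7662) ≈ 988.72. The difference π(x) − Li(x) ≈ -17.72 is typically negative for small/moderate x (Li(x) overestimates), though Littlewood's theorem shows this sign changes infinitely often.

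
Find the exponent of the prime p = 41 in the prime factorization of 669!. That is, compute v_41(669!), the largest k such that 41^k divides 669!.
v_41(669!) = 16

Legendre's formula: v_p(n!) = Σ_{k ≥ 1} ⌊n / p^k⌋. For p = 41, n = 669, the terms are:
  ⌊669/41^1⌋ = ⌊669/41⌋ = 16
(the next term ⌊669/41^2⌋ = 0, terminating the sum). Summing: v_41(669!) = 16 = 16.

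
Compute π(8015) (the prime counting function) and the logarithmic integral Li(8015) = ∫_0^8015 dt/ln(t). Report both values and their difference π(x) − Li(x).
π(8015) = 1009;  Li(8015) ≈ 1028.09;  π(x) − Li(x) ≈ -19.09.

Direct count of primes ≤ 8015 gives π(8015) = 1009. Numerical evaluation of the logarithmic integral gives Li(8015) ≈ 1028.09. The difference π(x) − Li(x) ≈ -19.09 is typically negative for small/moderate x (Li(x) overestimates), though Littlewood's theorem shows this sign changes infinitely often.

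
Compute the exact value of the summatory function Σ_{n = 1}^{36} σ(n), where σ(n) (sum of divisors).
Σ_{n ≤ 36} σ(n) = 1098

Compute σ(n) for each 1 ≤ n ≤ 36: σ(1) = 1, σ(2) = 3, σ(3) = 4, σ(4) = 7, σ(5) = 6, σ(6) = 12, σ(7) = 8, σ(8) = 15, σ(9) = 13, σ(10) = 18, σ(11) = 12, σ(12) = 28, σ(13) = 14, σ(14) = 24, σ(15) = 24, σ(16) = 31, σ(17) = 18, σ(18) = 39, σ(19) = 20, σ(20) = 42, σ(21) = 32, σ(22) = 36, σ(23) = 24, σ(24) = 60, σ(25) = 31, σ(26) = 42, σ(27) = 40, σ(28) = 56, σ(29) = 30, σ(30) = 72, σ(31) = 32, σ(32) = 63, σ(33) = 48, σ(34) = 54, σ(35) = 48, σ(36) = 91. Summing all 36 values: 1098. (Average order: Σ_{n ≤ x} σ(n) ~ (π²/12) x². For x = 36, (π²/12)·36² ≈ 1065.92.)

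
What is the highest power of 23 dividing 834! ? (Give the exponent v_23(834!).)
v_23(834!) = 37

Legendre's formula: v_p(n!) = Σ_{k ≥ 1} ⌊n / p^k⌋. For p = 23, n = 834, the terms are:
  ⌊834/23^1⌋ = ⌊834/23⌋ = 36
  ⌊834/23^2⌋ = ⌊834/529⌋ = 1
(the next term ⌊834/23^3⌋ = 0, terminating the sum). Summing: v_23(834!) = 36 + 1 = 37.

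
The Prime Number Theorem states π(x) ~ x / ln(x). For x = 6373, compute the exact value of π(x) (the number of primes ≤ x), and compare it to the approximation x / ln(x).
π(6373) = 831;  x/ln(x) ≈ 727.53;  relative error ≈ 12.45%.

Directly count primes up to 6373: π(6373) = 831. The PNT approximation gives 6373/ln(6373) ≈ 6373/8.75983 ≈ 727.53. Relative error (π(x) − x/ln(x)) / π(x) ≈ 12.45%; the approximation is known to undercount slightly (Li(x) is a better estimate).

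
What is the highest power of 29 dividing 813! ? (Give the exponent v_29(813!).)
v_29(813!) = 28

Legendre's formula: v_p(n!) = Σ_{k ≥ 1} ⌊n / p^k⌋. For p = 29, n = 813, the terms are:
  ⌊813/29^1⌋ = ⌊813/29⌋ = 28
(the next term ⌊813/29^2⌋ = 0, terminating the sum). Summing: v_29(813!) = 28 = 28.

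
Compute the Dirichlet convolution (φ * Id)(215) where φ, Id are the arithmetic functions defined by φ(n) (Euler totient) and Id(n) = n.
(φ * Id)(215) = 765

Divisors of 215: [1, 5, 43, 215]. For each d | 215:
  d = 1: φ(1) · Id(215/1) = 1 · 215 = 215
  d = 5: φ(5) · Id(215/5) = 4 · 43 = 172
  d = 43: φ(43) · Id(215/43) = 42 · 5 = 210
  d = 215: φ(215) · Id(215/215) = 168 · 1 = 168
Summing: (φ * Id)(215) = 215 + 172 + 210 + 168 = 765.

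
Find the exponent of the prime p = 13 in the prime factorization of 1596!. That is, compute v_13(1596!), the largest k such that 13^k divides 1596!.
v_13(1596!) = 131

Legendre's formula: v_p(n!) = Σ_{k ≥ 1} ⌊n / p^k⌋. For p = 13, n = 1596, the terms are:
  ⌊1596/13^1⌋ = ⌊1596/13⌋ = 122
  ⌊1596/13^2⌋ = ⌊1596/169⌋ = 9
(the next term ⌊1596/13^3⌋ = 0, terminating the sum). Summing: v_13(1596!) = 122 + 9 = 131.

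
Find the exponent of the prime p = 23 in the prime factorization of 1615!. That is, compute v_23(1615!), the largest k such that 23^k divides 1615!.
v_23(1615!) = 73

Legendre's formula: v_p(n!) = Σ_{k ≥ 1} ⌊n / p^k⌋. For p = 23, n = 1615, the terms are:
  ⌊1615/23^1⌋ = ⌊1615/23⌋ = 70
  ⌊1615/23^2⌋ = ⌊1615/529⌋ = 3
(the next term ⌊1615/23^3⌋ = 0, terminating the sum). Summing: v_23(1615!) = 70 + 3 = 73.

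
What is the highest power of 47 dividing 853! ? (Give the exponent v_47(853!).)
v_47(853!) = 18

Legendre's formula: v_p(n!) = Σ_{k ≥ 1} ⌊n / p^k⌋. For p = 47, n = 853, the terms are:
  ⌊853/47^1⌋ = ⌊853/47⌋ = 18
(the next term ⌊853/47^2⌋ = 0, terminating the sum). Summing: v_47(853!) = 18 = 18.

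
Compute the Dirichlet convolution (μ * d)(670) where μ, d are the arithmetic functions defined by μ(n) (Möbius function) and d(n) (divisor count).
(μ * d)(670) = 1

Divisors of 670: [1, 2, 5, 10, 67, 134, 335, 670]. For each d | 670:
  d = 1: μ(1) · d(670/1) = 1 · 8 = 8
  d = 2: μ(2) · d(670/2) = -1 · 4 = -4
  d = 5: μ(5) · d(670/5) = -1 · 4 = -4
  d = 10: μ(10) · d(670/10) = 1 · 2 = 2
  d = 67: μ(67) · d(670/67) = -1 · 4 = -4
  d = 134: μ(134) · d(670/134) = 1 · 2 = 2
  d = 335: μ(335) · d(670/335) = 1 · 2 = 2
  d = 670: μ(670) · d(670/670) = -1 · 1 = -1
Summing: (μ * d)(670) = 8 + -4 + -4 + 2 + -4 + 2 + 2 + -1 = 1.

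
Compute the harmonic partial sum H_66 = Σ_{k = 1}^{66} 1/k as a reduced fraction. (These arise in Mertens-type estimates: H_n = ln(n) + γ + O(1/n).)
H_66 = 209060999005535159677640233/43787662374178602500420800

Direct summation: H_66 = 1 + 1/2 + ... + 1/66. The least common denominator is lcm(1, ..., 66) = 1182266884102822267511361600; over this denominator the numerator is 1182266884102822267511361600 + 591133442051411133755680800 + 394088961367607422503787200 + 295566721025705566877840400 + 236453376820564453502272320 + 197044480683803711251893600 + 168895269157546038215908800 + 147783360512852783438920200 + 131362987122535807501262400 + 118226688410282226751136160 + 107478807645711115228305600 + 98522240341901855625946800 + 90943606469447866731643200 + 84447634578773019107954400 + 78817792273521484500757440 + 73891680256426391719460100 + 69545110829577780441844800 + 65681493561267903750631200 + 62224572847516961447966400 + 59113344205141113375568080 + 56298423052515346071969600 + 53739403822855557614152800 + 51402908004470533370059200 + 49261120170950927812973400 + 47290675364112890700454464 + 45471803234723933365821600 + 43787662374178602500420800 + 42223817289386509553977200 + 40767823589752491983150400 + 39408896136760742250378720 + 38137641422671686048753600 + 36945840128213195859730050 + 35826269215237038409435200 + 34772555414788890220922400 + 33779053831509207643181760 + 32840746780633951875315600 + 31953159029806007230036800 + 31112286423758480723983200 + 30314535489815955577214400 + 29556672102570556687784040 + 28835777661044445549057600 + 28149211526257673035984800 + 27494578700065634128171200 + 26869701911427778807076400 + 26272597424507161500252480 + 25701454002235266685029600 + 25154614555379197181092800 + 24630560085475463906486700 + 24127895593935148316558400 + 23645337682056445350227232 + 23181703609859260147281600 + 22735901617361966682910800 + 22306922341562684292667200 + 21893831187089301250210400 + 21495761529142223045661120 + 21111908644693254776988600 + 20741524282505653815988800 + 20383911794876245991575200 + 20038421764454614703582400 + 19704448068380371125189360 + 19381424329554463401825600 + 19068820711335843024376800 + 18766141017505115357323200 + 18472920064106597929865025 + 18188721293889573346328640 + 17913134607618519204717600 = 5644646973149449311296286291, so H_66 = 5644646973149449311296286291/1182266884102822267511361600; reducing by gcd(5644646973149449311296286291, 1182266884102822267511361600) = 27 gives 209060999005535159677640233/43787662374178602500420800 ≈ 4.77443. (The PNT-adjacent estimate ln(66) + γ ≈ 4.76687 matches within O(1/n).)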